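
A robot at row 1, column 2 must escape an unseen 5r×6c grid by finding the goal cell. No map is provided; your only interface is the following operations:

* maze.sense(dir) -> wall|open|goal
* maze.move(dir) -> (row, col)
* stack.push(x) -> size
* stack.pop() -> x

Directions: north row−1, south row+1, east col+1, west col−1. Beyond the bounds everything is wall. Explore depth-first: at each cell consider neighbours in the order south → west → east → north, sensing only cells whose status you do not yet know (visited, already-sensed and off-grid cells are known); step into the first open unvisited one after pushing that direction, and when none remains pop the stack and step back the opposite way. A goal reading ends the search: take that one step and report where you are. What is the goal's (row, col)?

CALL maze.sense[dir='south']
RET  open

CALL stack.push[x='south']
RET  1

CALL maze.move[dir='south']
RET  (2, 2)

CALL maze.sense[dir='south']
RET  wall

CALL maze.sense[dir='west']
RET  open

CALL stack.push[x='west']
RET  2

CALL maze.move[dir='west']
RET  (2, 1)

CALL maze.sense[dir='south']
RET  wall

CALL maze.sense[dir='west']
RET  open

CALL stack.push[x='west']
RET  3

CALL maze.move[dir='west']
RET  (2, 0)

CALL maze.sense[dir='south']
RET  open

CALL stack.push[x='south']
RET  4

CALL maze.move[dir='south']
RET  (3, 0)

CALL maze.sense[dir='south']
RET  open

CALL stack.push[x='south']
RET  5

CALL maze.move[dir='south']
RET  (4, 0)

CALL maze.sense[dir='east']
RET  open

CALL stack.push[x='east']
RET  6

CALL maze.move[dir='east']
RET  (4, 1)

CALL maze.sense[dir='east']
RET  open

CALL stack.push[x='east']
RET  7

CALL maze.move[dir='east']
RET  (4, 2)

CALL maze.sense[dir='east']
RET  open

CALL stack.push[x='east']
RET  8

CALL maze.move[dir='east']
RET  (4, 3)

CALL maze.sense[dir='east']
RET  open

CALL stack.push[x='east']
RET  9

CALL maze.move[dir='east']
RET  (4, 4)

CALL maze.sense[dir='east']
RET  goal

CALL maze.move[dir='east']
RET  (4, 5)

Answer: (4, 5)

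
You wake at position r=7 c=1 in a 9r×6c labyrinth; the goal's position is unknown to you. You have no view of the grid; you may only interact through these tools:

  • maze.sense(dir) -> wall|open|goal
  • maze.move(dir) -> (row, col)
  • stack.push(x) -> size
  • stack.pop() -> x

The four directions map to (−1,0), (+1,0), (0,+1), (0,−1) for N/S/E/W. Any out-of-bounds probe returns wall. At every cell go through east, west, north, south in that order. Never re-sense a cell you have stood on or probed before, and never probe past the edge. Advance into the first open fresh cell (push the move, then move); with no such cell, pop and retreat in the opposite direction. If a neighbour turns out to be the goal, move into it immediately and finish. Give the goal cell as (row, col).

-- 1. maze.sense(dir→east) -> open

-- 2. stack.push(x→east) -> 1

-- 3. maze.move(dir→east) -> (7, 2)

-- 4. maze.sense(dir→east) -> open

-- 5. stack.push(x→east) -> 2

-- 6. maze.move(dir→east) -> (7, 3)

-- 7. maze.sense(dir→east) -> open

-- 8. stack.push(x→east) -> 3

-- 9. maze.move(dir→east) -> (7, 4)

-- 10. maze.sense(dir→east) -> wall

-- 11. maze.sense(dir→north) -> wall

-- 12. maze.sense(dir→south) -> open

-- 13. stack.push(x→south) -> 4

-- 14. maze.move(dir→south) -> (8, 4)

-- 15. maze.sense(dir→east) -> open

-- 16. stack.push(x→east) -> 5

-- 17. maze.move(dir→east) -> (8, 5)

-- 18. stack.pop() -> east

-- 19. maze.move(dir→west) -> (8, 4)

-- 20. maze.sense(dir→west) -> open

-- 21. stack.push(x→west) -> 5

-- 22. maze.move(dir→west) -> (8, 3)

-- 23. maze.sense(dir→west) -> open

-- 24. stack.push(x→west) -> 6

-- 25. maze.move(dir→west) -> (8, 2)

-- 26. maze.sense(dir→west) -> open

-- 27. stack.push(x→west) -> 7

-- 28. maze.move(dir→west) -> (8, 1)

-- 29. maze.sense(dir→west) -> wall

-- 30. stack.pop() -> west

-- 31. maze.move(dir→east) -> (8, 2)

-- 32. stack.pop() -> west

-- 33. maze.move(dir→east) -> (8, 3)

-- 34. stack.pop() -> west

-- 35. maze.move(dir→east) -> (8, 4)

-- 36. stack.pop() -> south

-- 37. maze.move(dir→north) -> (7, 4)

-- 38. stack.pop() -> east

-- 39. maze.move(dir→west) -> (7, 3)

-- 40. maze.sense(dir→north) -> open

-- 41. stack.push(x→north) -> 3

-- 42. maze.move(dir→north) -> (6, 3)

-- 43. maze.sense(dir→west) -> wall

-- 44. maze.sense(dir→north) -> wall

-- 45. stack.pop() -> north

-- 46. maze.move(dir→south) -> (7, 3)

-- 47. stack.pop() -> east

-- 48. maze.move(dir→west) -> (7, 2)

-- 49. stack.pop() -> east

-- 50. maze.move(dir→west) -> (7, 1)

-- 51. maze.sense(dir→west) -> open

-- 52. stack.push(x→west) -> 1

-- 53. maze.move(dir→west) -> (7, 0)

-- 54. maze.sense(dir→north) -> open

-- 55. stack.push(x→north) -> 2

-- 56. maze.move(dir→north) -> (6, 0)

-- 57. maze.sense(dir→east) -> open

-- 58. stack.push(x→east) -> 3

-- 59. maze.move(dir→east) -> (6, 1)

-- 60. maze.sense(dir→north) -> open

-- 61. stack.push(x→north) -> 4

-- 62. maze.move(dir→north) -> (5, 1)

-- 63. maze.sense(dir→east) -> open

-- 64. stack.push(x→east) -> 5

-- 65. maze.move(dir→east) -> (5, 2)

-- 66. maze.sense(dir→north) -> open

-- 67. stack.push(x→north) -> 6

-- 68. maze.move(dir→north) -> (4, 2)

-- 69. maze.sense(dir→east) -> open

-- 70. stack.push(x→east) -> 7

-- 71. maze.move(dir→east) -> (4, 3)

-- 72. maze.sense(dir→east) -> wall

-- 73. maze.sense(dir→north) -> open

-- 74. stack.push(x→north) -> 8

-- 75. maze.move(dir→north) -> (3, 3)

-- 76. maze.sense(dir→east) -> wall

-- 77. maze.sense(dir→west) -> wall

-- 78. maze.sense(dir→north) -> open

-- 79. stack.push(x→north) -> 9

-- 80. maze.move(dir→north) -> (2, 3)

-- 81. maze.sense(dir→east) -> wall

-- 82. maze.sense(dir→west) -> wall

-- 83. maze.sense(dir→north) -> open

-- 84. stack.push(x→north) -> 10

-- 85. maze.move(dir→north) -> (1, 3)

-- 86. maze.sense(dir→east) -> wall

-- 87. maze.sense(dir→west) -> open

-- 88. stack.push(x→west) -> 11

-- 89. maze.move(dir→west) -> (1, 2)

-- 90. maze.sense(dir→west) -> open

-- 91. stack.push(x→west) -> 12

-- 92. maze.move(dir→west) -> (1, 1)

-- 93. maze.sense(dir→west) -> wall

-- 94. maze.sense(dir→north) -> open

-- 95. stack.push(x→north) -> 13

-- 96. maze.move(dir→north) -> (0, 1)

-- 97. maze.sense(dir→east) -> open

-- 98. stack.push(x→east) -> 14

-- 99. maze.move(dir→east) -> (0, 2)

-- 100. maze.sense(dir→east) -> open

-- 101. stack.push(x→east) -> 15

-- 102. maze.move(dir→east) -> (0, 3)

-- 103. maze.sense(dir→east) -> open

-- 104. stack.push(x→east) -> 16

-- 105. maze.move(dir→east) -> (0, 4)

-- 106. maze.sense(dir→east) -> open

-- 107. stack.push(x→east) -> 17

-- 108. maze.move(dir→east) -> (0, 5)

-- 109. maze.sense(dir→south) -> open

-- 110. stack.push(x→south) -> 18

-- 111. maze.move(dir→south) -> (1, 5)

-- 112. maze.sense(dir→south) -> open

-- 113. stack.push(x→south) -> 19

-- 114. maze.move(dir→south) -> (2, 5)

-- 115. maze.sense(dir→south) -> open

-- 116. stack.push(x→south) -> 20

-- 117. maze.move(dir→south) -> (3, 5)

-- 118. maze.sense(dir→south) -> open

-- 119. stack.push(x→south) -> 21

-- 120. maze.move(dir→south) -> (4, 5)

-- 121. maze.sense(dir→south) -> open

-- 122. stack.push(x→south) -> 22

-- 123. maze.move(dir→south) -> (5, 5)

-- 124. maze.sense(dir→west) -> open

-- 125. stack.push(x→west) -> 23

-- 126. maze.move(dir→west) -> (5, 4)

-- 127. stack.pop() -> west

-- 128. maze.move(dir→east) -> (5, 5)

-- 129. maze.sense(dir→south) -> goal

-- 130. maze.move(dir→south) -> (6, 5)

Answer: (6, 5)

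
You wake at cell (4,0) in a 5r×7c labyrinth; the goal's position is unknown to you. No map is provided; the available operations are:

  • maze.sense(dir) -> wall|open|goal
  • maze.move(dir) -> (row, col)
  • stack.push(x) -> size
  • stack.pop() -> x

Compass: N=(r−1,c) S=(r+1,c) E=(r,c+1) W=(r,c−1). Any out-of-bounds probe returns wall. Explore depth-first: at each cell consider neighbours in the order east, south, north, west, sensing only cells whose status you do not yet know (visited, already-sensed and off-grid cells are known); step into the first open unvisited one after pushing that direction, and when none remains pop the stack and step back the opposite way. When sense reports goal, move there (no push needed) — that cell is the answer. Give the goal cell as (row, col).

$ maze.sense dir: east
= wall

$ maze.sense dir: north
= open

$ stack.push x: north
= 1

$ maze.move dir: north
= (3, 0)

$ maze.sense dir: east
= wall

$ maze.sense dir: north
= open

$ stack.push x: north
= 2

$ maze.move dir: north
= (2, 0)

$ maze.sense dir: east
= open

$ stack.push x: east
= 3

$ maze.move dir: east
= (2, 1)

$ maze.sense dir: east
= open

$ stack.push x: east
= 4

$ maze.move dir: east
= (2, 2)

$ maze.sense dir: east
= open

$ stack.push x: east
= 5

$ maze.move dir: east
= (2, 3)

$ maze.sense dir: east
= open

$ stack.push x: east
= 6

$ maze.move dir: east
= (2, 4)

$ maze.sense dir: east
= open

$ stack.push x: east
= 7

$ maze.move dir: east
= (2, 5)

$ maze.sense dir: east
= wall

$ maze.sense dir: south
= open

$ stack.push x: south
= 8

$ maze.move dir: south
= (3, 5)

$ maze.sense dir: east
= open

$ stack.push x: east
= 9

$ maze.move dir: east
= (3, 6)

$ maze.sense dir: south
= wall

$ stack.pop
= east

$ maze.move dir: west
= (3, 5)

$ maze.sense dir: south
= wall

$ maze.sense dir: west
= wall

$ stack.pop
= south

$ maze.move dir: north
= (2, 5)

$ maze.sense dir: north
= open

$ stack.push x: north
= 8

$ maze.move dir: north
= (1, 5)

$ maze.sense dir: east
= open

$ stack.push x: east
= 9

$ maze.move dir: east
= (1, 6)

$ maze.sense dir: north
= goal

$ maze.move dir: north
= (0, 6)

Answer: (0, 6)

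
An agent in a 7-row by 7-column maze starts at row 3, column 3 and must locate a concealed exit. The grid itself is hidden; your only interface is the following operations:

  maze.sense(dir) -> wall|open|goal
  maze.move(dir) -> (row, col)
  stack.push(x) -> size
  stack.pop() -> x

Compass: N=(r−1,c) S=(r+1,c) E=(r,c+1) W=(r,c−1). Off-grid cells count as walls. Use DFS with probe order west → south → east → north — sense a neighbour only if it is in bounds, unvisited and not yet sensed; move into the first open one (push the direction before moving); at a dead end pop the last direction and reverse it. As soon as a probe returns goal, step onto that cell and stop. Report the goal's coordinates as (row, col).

! 1. sense(dir: west) ~> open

! 2. push(x: west) ~> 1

! 3. move(dir: west) ~> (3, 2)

! 4. sense(dir: west) ~> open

! 5. push(x: west) ~> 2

! 6. move(dir: west) ~> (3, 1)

! 7. sense(dir: west) ~> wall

! 8. sense(dir: south) ~> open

! 9. push(x: south) ~> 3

! 10. move(dir: south) ~> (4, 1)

! 11. sense(dir: west) ~> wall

! 12. sense(dir: south) ~> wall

! 13. sense(dir: east) ~> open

! 14. push(x: east) ~> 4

! 15. move(dir: east) ~> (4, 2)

! 16. sense(dir: south) ~> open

! 17. push(x: south) ~> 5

! 18. move(dir: south) ~> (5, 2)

! 19. sense(dir: south) ~> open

! 20. push(x: south) ~> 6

! 21. move(dir: south) ~> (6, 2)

! 22. sense(dir: west) ~> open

! 23. push(x: west) ~> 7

! 24. move(dir: west) ~> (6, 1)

! 25. sense(dir: west) ~> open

! 26. push(x: west) ~> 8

! 27. move(dir: west) ~> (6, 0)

! 28. sense(dir: north) ~> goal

! 29. move(dir: north) ~> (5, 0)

Answer: (5, 0)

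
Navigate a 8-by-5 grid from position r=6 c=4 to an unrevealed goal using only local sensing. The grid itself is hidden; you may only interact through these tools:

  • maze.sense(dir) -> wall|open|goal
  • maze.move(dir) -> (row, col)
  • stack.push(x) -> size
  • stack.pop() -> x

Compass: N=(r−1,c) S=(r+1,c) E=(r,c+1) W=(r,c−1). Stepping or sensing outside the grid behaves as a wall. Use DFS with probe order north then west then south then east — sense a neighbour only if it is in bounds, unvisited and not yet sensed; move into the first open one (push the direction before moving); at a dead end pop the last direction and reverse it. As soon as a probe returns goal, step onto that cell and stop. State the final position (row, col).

==> sense(north)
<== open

==> push(north)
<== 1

==> move(north)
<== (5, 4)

==> sense(north)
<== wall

==> sense(west)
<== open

==> push(west)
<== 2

==> move(west)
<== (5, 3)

==> sense(north)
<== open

==> push(north)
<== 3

==> move(north)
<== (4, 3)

==> sense(north)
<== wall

==> sense(west)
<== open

==> push(west)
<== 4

==> move(west)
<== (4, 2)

==> sense(north)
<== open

==> push(north)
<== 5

==> move(north)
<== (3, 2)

==> sense(north)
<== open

==> push(north)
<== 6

==> move(north)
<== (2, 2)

==> sense(north)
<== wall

==> sense(west)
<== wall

==> sense(east)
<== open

==> push(east)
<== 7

==> move(east)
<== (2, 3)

==> sense(north)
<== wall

==> sense(east)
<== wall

==> pop()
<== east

==> move(west)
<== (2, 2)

==> pop()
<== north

==> move(south)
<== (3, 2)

==> sense(west)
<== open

==> push(west)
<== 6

==> move(west)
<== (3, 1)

==> sense(west)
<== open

==> push(west)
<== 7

==> move(west)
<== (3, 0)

==> sense(north)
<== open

==> push(north)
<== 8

==> move(north)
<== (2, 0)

==> sense(north)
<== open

==> push(north)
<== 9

==> move(north)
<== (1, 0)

==> sense(north)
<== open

==> push(north)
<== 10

==> move(north)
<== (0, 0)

==> sense(east)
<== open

==> push(east)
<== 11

==> move(east)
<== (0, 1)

==> sense(south)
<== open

==> push(south)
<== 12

==> move(south)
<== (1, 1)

==> pop()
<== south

==> move(north)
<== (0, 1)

==> sense(east)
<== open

==> push(east)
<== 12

==> move(east)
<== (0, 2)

==> sense(east)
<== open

==> push(east)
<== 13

==> move(east)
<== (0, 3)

==> sense(east)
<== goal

==> move(east)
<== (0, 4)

Answer: (0, 4)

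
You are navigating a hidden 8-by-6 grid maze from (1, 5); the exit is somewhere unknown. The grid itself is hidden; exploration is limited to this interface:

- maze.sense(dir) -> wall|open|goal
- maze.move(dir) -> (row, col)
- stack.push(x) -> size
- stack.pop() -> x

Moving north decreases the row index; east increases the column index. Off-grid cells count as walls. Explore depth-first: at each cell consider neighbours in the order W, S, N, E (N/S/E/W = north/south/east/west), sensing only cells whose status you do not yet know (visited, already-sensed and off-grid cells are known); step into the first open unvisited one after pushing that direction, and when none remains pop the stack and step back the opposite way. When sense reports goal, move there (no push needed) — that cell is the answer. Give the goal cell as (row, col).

Using maze.sense with dir→west, and observe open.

Next I call stack.push with x→west, yielding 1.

I call maze.move with dir→west, which returns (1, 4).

I use maze.sense with dir→west, : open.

Now I run stack.push with x→west, and observe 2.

I run maze.move with dir→west, and see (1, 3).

Next I call maze.sense with dir→west, yielding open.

Next I call stack.push with x→west, → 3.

I use maze.move with dir→west, and observe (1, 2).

Then maze.sense with dir→west, : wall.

I call maze.sense with dir→south, — result: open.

Now I run stack.push with x→south, and see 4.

I invoke maze.move with dir→south, → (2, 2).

I try maze.sense with dir→west, : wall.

Then maze.sense with dir→south, giving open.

I invoke stack.push with x→south, : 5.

I use maze.move with dir→south, yielding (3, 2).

I invoke maze.sense with dir→west, → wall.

Invoking maze.sense with dir→south, — result: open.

Now I run stack.push with x→south, and get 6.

I run maze.move with dir→south, which returns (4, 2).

Invoking maze.sense with dir→west, yielding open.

Then stack.push with x→west, and see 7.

I call maze.move with dir→west, which returns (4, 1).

Next I call maze.sense with dir→west, and observe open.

I run stack.push with x→west, giving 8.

Then maze.move with dir→west, which returns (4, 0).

I call maze.sense with dir→south, giving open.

Then stack.push with x→south, and get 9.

Then maze.move with dir→south, and get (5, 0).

Now I run maze.sense with dir→south, — result: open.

Using stack.push with x→south, and get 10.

Invoking maze.move with dir→south, and observe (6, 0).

I use maze.sense with dir→south, which returns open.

I use stack.push with x→south, which returns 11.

Now I run maze.move with dir→south, giving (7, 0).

I run maze.sense with dir→east, and get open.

I invoke stack.push with x→east, : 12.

Then maze.move with dir→east, : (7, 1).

I try maze.sense with dir→north, and observe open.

I use stack.push with x→north, and observe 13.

Invoking maze.move with dir→north, which returns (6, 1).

I use maze.sense with dir→north, : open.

Invoking stack.push with x→north, yielding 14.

Invoking maze.move with dir→north, and see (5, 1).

Next I call maze.sense with dir→east, and see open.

I call stack.push with x→east, and see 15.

I call maze.move with dir→east, and get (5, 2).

I run maze.sense with dir→south, yielding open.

Now I run stack.push with x→south, and get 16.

Now I run maze.move with dir→south, and see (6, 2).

Now I run maze.sense with dir→south, — result: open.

Calling stack.push with x→south, : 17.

Then maze.move with dir→south, — result: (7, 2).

Then maze.sense with dir→east, → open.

Calling stack.push with x→east, : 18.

Next I call maze.move with dir→east, and observe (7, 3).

Next I call maze.sense with dir→north, giving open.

Now I run stack.push with x→north, and observe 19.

Calling maze.move with dir→north, — result: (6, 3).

Then maze.sense with dir→north, yielding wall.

I use maze.sense with dir→east, which returns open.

Then stack.push with x→east, giving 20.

Calling maze.move with dir→east, and see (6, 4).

I run maze.sense with dir→south, which returns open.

I use stack.push with x→south, — result: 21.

Then maze.move with dir→south, and see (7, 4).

I invoke maze.sense with dir→east, : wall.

Now I run stack.pop(), yielding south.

Invoking maze.move with dir→north, which returns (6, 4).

Using maze.sense with dir→north, — result: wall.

I call maze.sense with dir→east, → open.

Using stack.push with x→east, : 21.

Invoking maze.move with dir→east, — result: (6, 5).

I invoke maze.sense with dir→north, and see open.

I invoke stack.push with x→north, yielding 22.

I call maze.move with dir→north, and get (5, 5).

I try maze.sense with dir→north, — result: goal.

I run maze.move with dir→north, which returns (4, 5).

Answer: (4, 5)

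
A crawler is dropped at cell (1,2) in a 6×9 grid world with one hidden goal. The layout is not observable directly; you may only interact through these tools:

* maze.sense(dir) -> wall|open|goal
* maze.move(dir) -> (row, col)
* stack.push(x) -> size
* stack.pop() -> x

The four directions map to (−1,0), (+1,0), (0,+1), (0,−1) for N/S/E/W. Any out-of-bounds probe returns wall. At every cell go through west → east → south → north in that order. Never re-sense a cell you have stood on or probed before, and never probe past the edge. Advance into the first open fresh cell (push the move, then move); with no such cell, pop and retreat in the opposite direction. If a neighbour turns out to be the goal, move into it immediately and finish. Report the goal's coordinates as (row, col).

! 1. sense(dir='west') : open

! 2. push(x='west') : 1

! 3. move(dir='west') : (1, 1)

! 4. sense(dir='west') : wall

! 5. sense(dir='south') : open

! 6. push(x='south') : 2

! 7. move(dir='south') : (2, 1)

! 8. sense(dir='west') : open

! 9. push(x='west') : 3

! 10. move(dir='west') : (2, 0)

! 11. sense(dir='south') : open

! 12. push(x='south') : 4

! 13. move(dir='south') : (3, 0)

! 14. sense(dir='east') : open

! 15. push(x='east') : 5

! 16. move(dir='east') : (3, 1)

! 17. sense(dir='east') : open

! 18. push(x='east') : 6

! 19. move(dir='east') : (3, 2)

! 20. sense(dir='east') : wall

! 21. sense(dir='south') : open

! 22. push(x='south') : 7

! 23. move(dir='south') : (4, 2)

! 24. sense(dir='west') : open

! 25. push(x='west') : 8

! 26. move(dir='west') : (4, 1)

! 27. sense(dir='west') : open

! 28. push(x='west') : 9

! 29. move(dir='west') : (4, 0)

! 30. sense(dir='south') : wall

! 31. pop() : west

! 32. move(dir='east') : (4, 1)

! 33. sense(dir='south') : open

! 34. push(x='south') : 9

! 35. move(dir='south') : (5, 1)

! 36. sense(dir='east') : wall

! 37. pop() : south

! 38. move(dir='north') : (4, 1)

! 39. pop() : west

! 40. move(dir='east') : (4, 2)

! 41. sense(dir='east') : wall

! 42. pop() : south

! 43. move(dir='north') : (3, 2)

! 44. sense(dir='north') : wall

! 45. pop() : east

! 46. move(dir='west') : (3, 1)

! 47. pop() : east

! 48. move(dir='west') : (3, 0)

! 49. pop() : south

! 50. move(dir='north') : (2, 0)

! 51. pop() : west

! 52. move(dir='east') : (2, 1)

! 53. pop() : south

! 54. move(dir='north') : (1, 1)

! 55. sense(dir='north') : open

! 56. push(x='north') : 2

! 57. move(dir='north') : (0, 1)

! 58. sense(dir='west') : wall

! 59. sense(dir='east') : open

! 60. push(x='east') : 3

! 61. move(dir='east') : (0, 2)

! 62. sense(dir='east') : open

! 63. push(x='east') : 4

! 64. move(dir='east') : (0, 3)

! 65. sense(dir='east') : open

! 66. push(x='east') : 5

! 67. move(dir='east') : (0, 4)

! 68. sense(dir='east') : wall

! 69. sense(dir='south') : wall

! 70. pop() : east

! 71. move(dir='west') : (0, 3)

! 72. sense(dir='south') : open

! 73. push(x='south') : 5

! 74. move(dir='south') : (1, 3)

! 75. sense(dir='south') : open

! 76. push(x='south') : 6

! 77. move(dir='south') : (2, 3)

! 78. sense(dir='east') : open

! 79. push(x='east') : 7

! 80. move(dir='east') : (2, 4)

! 81. sense(dir='east') : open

! 82. push(x='east') : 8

! 83. move(dir='east') : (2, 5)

! 84. sense(dir='east') : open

! 85. push(x='east') : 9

! 86. move(dir='east') : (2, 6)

! 87. sense(dir='east') : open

! 88. push(x='east') : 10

! 89. move(dir='east') : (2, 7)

! 90. sense(dir='east') : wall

! 91. sense(dir='south') : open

! 92. push(x='south') : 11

! 93. move(dir='south') : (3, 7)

! 94. sense(dir='west') : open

! 95. push(x='west') : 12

! 96. move(dir='west') : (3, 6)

! 97. sense(dir='west') : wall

! 98. sense(dir='south') : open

! 99. push(x='south') : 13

! 100. move(dir='south') : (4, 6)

! 101. sense(dir='west') : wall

! 102. sense(dir='east') : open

! 103. push(x='east') : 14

! 104. move(dir='east') : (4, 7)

! 105. sense(dir='east') : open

! 106. push(x='east') : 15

! 107. move(dir='east') : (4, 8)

! 108. sense(dir='south') : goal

! 109. move(dir='south') : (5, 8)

Answer: (5, 8)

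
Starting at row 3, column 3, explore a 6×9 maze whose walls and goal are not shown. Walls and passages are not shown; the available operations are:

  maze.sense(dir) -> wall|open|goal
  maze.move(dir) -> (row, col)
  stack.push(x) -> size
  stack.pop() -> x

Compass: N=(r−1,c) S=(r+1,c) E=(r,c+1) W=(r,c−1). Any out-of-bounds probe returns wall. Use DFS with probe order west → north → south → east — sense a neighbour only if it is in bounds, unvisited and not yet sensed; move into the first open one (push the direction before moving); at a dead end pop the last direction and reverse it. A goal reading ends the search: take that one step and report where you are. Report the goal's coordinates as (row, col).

→ sense(dir=west)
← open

→ push(x=west)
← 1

→ move(dir=west)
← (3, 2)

→ sense(dir=west)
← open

→ push(x=west)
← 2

→ move(dir=west)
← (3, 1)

→ sense(dir=west)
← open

→ push(x=west)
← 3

→ move(dir=west)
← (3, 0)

→ sense(dir=north)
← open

→ push(x=north)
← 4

→ move(dir=north)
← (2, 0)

→ sense(dir=north)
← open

→ push(x=north)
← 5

→ move(dir=north)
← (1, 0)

→ sense(dir=north)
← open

→ push(x=north)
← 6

→ move(dir=north)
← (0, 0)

→ sense(dir=east)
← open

→ push(x=east)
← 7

→ move(dir=east)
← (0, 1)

→ sense(dir=south)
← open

→ push(x=south)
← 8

→ move(dir=south)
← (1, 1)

→ sense(dir=south)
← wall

→ sense(dir=east)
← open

→ push(x=east)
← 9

→ move(dir=east)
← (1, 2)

→ sense(dir=north)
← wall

→ sense(dir=south)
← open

→ push(x=south)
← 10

→ move(dir=south)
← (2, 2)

→ sense(dir=east)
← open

→ push(x=east)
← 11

→ move(dir=east)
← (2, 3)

→ sense(dir=north)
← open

→ push(x=north)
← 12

→ move(dir=north)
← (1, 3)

→ sense(dir=north)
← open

→ push(x=north)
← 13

→ move(dir=north)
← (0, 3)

→ sense(dir=east)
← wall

→ pop()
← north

→ move(dir=south)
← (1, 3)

→ sense(dir=east)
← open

→ push(x=east)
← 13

→ move(dir=east)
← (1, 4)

→ sense(dir=south)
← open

→ push(x=south)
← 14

→ move(dir=south)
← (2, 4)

→ sense(dir=south)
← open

→ push(x=south)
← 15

→ move(dir=south)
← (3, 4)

→ sense(dir=south)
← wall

→ sense(dir=east)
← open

→ push(x=east)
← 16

→ move(dir=east)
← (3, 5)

→ sense(dir=north)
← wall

→ sense(dir=south)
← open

→ push(x=south)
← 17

→ move(dir=south)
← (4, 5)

→ sense(dir=south)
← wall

→ sense(dir=east)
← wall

→ pop()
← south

→ move(dir=north)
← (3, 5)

→ sense(dir=east)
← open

→ push(x=east)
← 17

→ move(dir=east)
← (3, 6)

→ sense(dir=north)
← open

→ push(x=north)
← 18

→ move(dir=north)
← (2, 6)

→ sense(dir=north)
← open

→ push(x=north)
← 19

→ move(dir=north)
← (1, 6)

→ sense(dir=west)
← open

→ push(x=west)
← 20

→ move(dir=west)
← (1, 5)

→ sense(dir=north)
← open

→ push(x=north)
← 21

→ move(dir=north)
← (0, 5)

→ sense(dir=east)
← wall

→ pop()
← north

→ move(dir=south)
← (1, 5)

→ pop()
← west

→ move(dir=east)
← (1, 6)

→ sense(dir=east)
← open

→ push(x=east)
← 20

→ move(dir=east)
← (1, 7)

→ sense(dir=north)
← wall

→ sense(dir=south)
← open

→ push(x=south)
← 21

→ move(dir=south)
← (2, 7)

→ sense(dir=south)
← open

→ push(x=south)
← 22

→ move(dir=south)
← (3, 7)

→ sense(dir=south)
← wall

→ sense(dir=east)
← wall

→ pop()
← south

→ move(dir=north)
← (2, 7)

→ sense(dir=east)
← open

→ push(x=east)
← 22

→ move(dir=east)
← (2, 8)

→ sense(dir=north)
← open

→ push(x=north)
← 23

→ move(dir=north)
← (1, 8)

→ sense(dir=north)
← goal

→ move(dir=north)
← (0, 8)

Answer: (0, 8)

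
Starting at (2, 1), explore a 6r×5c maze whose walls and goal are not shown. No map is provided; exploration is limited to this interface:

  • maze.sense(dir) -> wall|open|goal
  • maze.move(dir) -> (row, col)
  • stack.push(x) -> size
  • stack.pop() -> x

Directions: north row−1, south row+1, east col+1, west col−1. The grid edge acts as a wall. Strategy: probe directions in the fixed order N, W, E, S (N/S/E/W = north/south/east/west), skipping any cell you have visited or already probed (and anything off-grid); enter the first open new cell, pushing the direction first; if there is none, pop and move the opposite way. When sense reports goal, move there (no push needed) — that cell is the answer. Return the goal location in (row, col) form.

Now I run maze.sense(dir='north'), and see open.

I use stack.push(x='north'), and see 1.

I try maze.move(dir='north'), and get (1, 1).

I use maze.sense(dir='north'), giving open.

I call stack.push(x='north'), which returns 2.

I invoke maze.move(dir='north'), and get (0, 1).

I try maze.sense(dir='west'), and get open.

I use stack.push(x='west'), and observe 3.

Then maze.move(dir='west'), and see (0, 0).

I invoke maze.sense(dir='south'), → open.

Using stack.push(x='south'), — result: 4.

Next I call maze.move(dir='south'), which returns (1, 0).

Then maze.sense(dir='south'), giving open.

I invoke stack.push(x='south'), — result: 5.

I invoke maze.move(dir='south'), and observe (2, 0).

I call maze.sense(dir='south'), which returns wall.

Next I call stack.pop, → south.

I use maze.move(dir='north'), → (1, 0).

I invoke stack.pop, : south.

I invoke maze.move(dir='north'), and observe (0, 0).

Using stack.pop, which returns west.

Using maze.move(dir='east'), → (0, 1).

I run maze.sense(dir='east'), yielding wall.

I use stack.pop, : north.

Next I call maze.move(dir='south'), and observe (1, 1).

Then maze.sense(dir='east'), → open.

Now I run stack.push(x='east'), : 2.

Using maze.move(dir='east'), which returns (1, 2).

I run maze.sense(dir='east'), and get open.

Calling stack.push(x='east'), and see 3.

Calling maze.move(dir='east'), : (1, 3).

I run maze.sense(dir='north'), and get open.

Next I call stack.push(x='north'), → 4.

Next I call maze.move(dir='north'), and observe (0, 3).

I run maze.sense(dir='east'), giving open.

Invoking stack.push(x='east'), which returns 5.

Now I run maze.move(dir='east'), which returns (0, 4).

Then maze.sense(dir='south'), : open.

I use stack.push(x='south'), and see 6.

I call maze.move(dir='south'), which returns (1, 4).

I invoke maze.sense(dir='south'), which returns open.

Now I run stack.push(x='south'), which returns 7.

I try maze.move(dir='south'), : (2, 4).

Then maze.sense(dir='west'), : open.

Now I run stack.push(x='west'), and see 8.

I invoke maze.move(dir='west'), : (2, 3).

Calling maze.sense(dir='west'), yielding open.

I try stack.push(x='west'), and see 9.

Now I run maze.move(dir='west'), and observe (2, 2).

Now I run maze.sense(dir='south'), : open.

Invoking stack.push(x='south'), yielding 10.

Next I call maze.move(dir='south'), and observe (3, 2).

Using maze.sense(dir='west'), yielding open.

I use stack.push(x='west'), giving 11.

Invoking maze.move(dir='west'), giving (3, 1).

Using maze.sense(dir='south'), and observe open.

I invoke stack.push(x='south'), and observe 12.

I call maze.move(dir='south'), and get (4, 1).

Calling maze.sense(dir='west'), : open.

I run stack.push(x='west'), → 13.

Calling maze.move(dir='west'), which returns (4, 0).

Now I run maze.sense(dir='south'), — result: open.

Then stack.push(x='south'), giving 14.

I try maze.move(dir='south'), — result: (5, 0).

I run maze.sense(dir='east'), and get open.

I call stack.push(x='east'), : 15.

Using maze.move(dir='east'), and observe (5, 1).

Now I run maze.sense(dir='east'), which returns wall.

I call stack.pop(), — result: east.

I try maze.move(dir='west'), and see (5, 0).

Invoking stack.pop(), → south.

Next I call maze.move(dir='north'), and observe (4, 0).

I invoke stack.pop(), — result: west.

Next I call maze.move(dir='east'), — result: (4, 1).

Calling maze.sense(dir='east'), → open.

Now I run stack.push(x='east'), → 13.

Next I call maze.move(dir='east'), : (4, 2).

I invoke maze.sense(dir='east'), yielding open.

I invoke stack.push(x='east'), and see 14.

Then maze.move(dir='east'), and get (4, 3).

Then maze.sense(dir='north'), giving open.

I use stack.push(x='north'), which returns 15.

I call maze.move(dir='north'), : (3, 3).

Then maze.sense(dir='east'), and see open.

Now I run stack.push(x='east'), : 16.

Then maze.move(dir='east'), — result: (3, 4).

I call maze.sense(dir='south'), giving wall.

I run stack.pop(), — result: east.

Using maze.move(dir='west'), giving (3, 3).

I call stack.pop, → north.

I call maze.move(dir='south'), → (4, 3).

I use maze.sense(dir='south'), : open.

Next I call stack.push(x='south'), → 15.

I run maze.move(dir='south'), yielding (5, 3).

I invoke maze.sense(dir='east'), and observe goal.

Calling maze.move(dir='east'), which returns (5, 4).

Answer: (5, 4)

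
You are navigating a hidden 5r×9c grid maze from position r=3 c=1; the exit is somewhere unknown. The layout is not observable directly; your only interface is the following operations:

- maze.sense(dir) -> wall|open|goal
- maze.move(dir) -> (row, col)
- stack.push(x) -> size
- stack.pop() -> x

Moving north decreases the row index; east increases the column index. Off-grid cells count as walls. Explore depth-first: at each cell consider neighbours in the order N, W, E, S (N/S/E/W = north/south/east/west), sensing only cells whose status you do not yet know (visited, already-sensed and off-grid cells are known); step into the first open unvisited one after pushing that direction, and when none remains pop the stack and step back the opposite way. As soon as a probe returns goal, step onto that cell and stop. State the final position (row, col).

// maze.sense(north) ~> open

// stack.push(north) ~> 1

// maze.move(north) ~> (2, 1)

// maze.sense(north) ~> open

// stack.push(north) ~> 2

// maze.move(north) ~> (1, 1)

// maze.sense(north) ~> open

// stack.push(north) ~> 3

// maze.move(north) ~> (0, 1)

// maze.sense(west) ~> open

// stack.push(west) ~> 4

// maze.move(west) ~> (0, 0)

// maze.sense(south) ~> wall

// stack.pop() ~> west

// maze.move(east) ~> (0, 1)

// maze.sense(east) ~> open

// stack.push(east) ~> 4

// maze.move(east) ~> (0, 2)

// maze.sense(east) ~> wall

// maze.sense(south) ~> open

// stack.push(south) ~> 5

// maze.move(south) ~> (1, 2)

// maze.sense(east) ~> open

// stack.push(east) ~> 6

// maze.move(east) ~> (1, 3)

// maze.sense(east) ~> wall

// maze.sense(south) ~> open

// stack.push(south) ~> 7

// maze.move(south) ~> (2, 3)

// maze.sense(west) ~> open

// stack.push(west) ~> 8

// maze.move(west) ~> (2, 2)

// maze.sense(south) ~> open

// stack.push(south) ~> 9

// maze.move(south) ~> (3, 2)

// maze.sense(east) ~> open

// stack.push(east) ~> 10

// maze.move(east) ~> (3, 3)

// maze.sense(east) ~> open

// stack.push(east) ~> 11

// maze.move(east) ~> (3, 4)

// maze.sense(north) ~> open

// stack.push(north) ~> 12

// maze.move(north) ~> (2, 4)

// maze.sense(east) ~> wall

// stack.pop() ~> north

// maze.move(south) ~> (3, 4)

// maze.sense(east) ~> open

// stack.push(east) ~> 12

// maze.move(east) ~> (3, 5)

// maze.sense(east) ~> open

// stack.push(east) ~> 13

// maze.move(east) ~> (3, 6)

// maze.sense(north) ~> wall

// maze.sense(east) ~> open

// stack.push(east) ~> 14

// maze.move(east) ~> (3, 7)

// maze.sense(north) ~> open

// stack.push(north) ~> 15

// maze.move(north) ~> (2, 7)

// maze.sense(north) ~> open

// stack.push(north) ~> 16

// maze.move(north) ~> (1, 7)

// maze.sense(north) ~> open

// stack.push(north) ~> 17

// maze.move(north) ~> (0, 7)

// maze.sense(west) ~> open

// stack.push(west) ~> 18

// maze.move(west) ~> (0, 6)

// maze.sense(west) ~> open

// stack.push(west) ~> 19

// maze.move(west) ~> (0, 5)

// maze.sense(west) ~> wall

// maze.sense(south) ~> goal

// maze.move(south) ~> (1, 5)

Answer: (1, 5)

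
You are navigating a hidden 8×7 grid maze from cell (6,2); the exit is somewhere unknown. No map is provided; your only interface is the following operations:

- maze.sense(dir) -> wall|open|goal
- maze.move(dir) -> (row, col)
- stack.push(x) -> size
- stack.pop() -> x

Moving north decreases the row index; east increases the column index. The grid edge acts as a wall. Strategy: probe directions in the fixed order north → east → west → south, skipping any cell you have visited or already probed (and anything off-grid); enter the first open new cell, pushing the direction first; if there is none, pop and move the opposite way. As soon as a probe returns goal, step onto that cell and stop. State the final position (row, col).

$ sense dir='north'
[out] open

$ push x='north'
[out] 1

$ move dir='north'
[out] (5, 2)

$ sense dir='north'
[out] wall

$ sense dir='east'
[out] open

$ push x='east'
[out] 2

$ move dir='east'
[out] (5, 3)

$ sense dir='north'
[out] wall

$ sense dir='east'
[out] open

$ push x='east'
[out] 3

$ move dir='east'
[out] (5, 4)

$ sense dir='north'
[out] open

$ push x='north'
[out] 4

$ move dir='north'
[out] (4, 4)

$ sense dir='north'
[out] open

$ push x='north'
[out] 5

$ move dir='north'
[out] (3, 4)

$ sense dir='north'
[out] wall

$ sense dir='east'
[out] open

$ push x='east'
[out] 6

$ move dir='east'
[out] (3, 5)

$ sense dir='north'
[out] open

$ push x='north'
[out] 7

$ move dir='north'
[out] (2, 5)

$ sense dir='north'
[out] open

$ push x='north'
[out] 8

$ move dir='north'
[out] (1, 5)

$ sense dir='north'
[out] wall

$ sense dir='east'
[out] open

$ push x='east'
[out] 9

$ move dir='east'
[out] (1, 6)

$ sense dir='north'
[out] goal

$ move dir='north'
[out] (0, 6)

Answer: (0, 6)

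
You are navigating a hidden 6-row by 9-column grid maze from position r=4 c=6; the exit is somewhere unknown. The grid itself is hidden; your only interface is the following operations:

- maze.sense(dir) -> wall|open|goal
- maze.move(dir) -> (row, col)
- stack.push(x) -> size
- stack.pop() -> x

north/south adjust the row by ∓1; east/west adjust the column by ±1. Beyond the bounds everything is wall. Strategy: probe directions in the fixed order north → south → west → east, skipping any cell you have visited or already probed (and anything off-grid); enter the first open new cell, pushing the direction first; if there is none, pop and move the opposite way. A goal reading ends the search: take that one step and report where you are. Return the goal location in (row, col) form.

~$ maze.sense north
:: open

~$ stack.push north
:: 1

~$ maze.move north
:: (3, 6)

~$ maze.sense north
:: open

~$ stack.push north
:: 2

~$ maze.move north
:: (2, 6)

~$ maze.sense north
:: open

~$ stack.push north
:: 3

~$ maze.move north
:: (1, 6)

~$ maze.sense north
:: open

~$ stack.push north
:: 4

~$ maze.move north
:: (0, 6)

~$ maze.sense west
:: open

~$ stack.push west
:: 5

~$ maze.move west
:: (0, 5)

~$ maze.sense south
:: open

~$ stack.push south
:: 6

~$ maze.move south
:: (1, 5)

~$ maze.sense south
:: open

~$ stack.push south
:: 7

~$ maze.move south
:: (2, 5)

~$ maze.sense south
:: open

~$ stack.push south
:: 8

~$ maze.move south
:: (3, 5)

~$ maze.sense south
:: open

~$ stack.push south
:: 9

~$ maze.move south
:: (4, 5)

~$ maze.sense south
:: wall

~$ maze.sense west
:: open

~$ stack.push west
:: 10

~$ maze.move west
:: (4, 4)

~$ maze.sense north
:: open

~$ stack.push north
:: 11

~$ maze.move north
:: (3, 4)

~$ maze.sense north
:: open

~$ stack.push north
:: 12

~$ maze.move north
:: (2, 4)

~$ maze.sense north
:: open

~$ stack.push north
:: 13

~$ maze.move north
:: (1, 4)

~$ maze.sense north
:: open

~$ stack.push north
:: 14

~$ maze.move north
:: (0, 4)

~$ maze.sense west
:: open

~$ stack.push west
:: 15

~$ maze.move west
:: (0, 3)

~$ maze.sense south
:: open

~$ stack.push south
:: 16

~$ maze.move south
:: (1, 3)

~$ maze.sense south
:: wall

~$ maze.sense west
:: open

~$ stack.push west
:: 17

~$ maze.move west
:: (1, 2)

~$ maze.sense north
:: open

~$ stack.push north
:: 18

~$ maze.move north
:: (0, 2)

~$ maze.sense west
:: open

~$ stack.push west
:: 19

~$ maze.move west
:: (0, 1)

~$ maze.sense south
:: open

~$ stack.push south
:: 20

~$ maze.move south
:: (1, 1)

~$ maze.sense south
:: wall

~$ maze.sense west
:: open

~$ stack.push west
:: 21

~$ maze.move west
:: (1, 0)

~$ maze.sense north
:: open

~$ stack.push north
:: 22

~$ maze.move north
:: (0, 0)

~$ stack.pop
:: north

~$ maze.move south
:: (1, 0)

~$ maze.sense south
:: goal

~$ maze.move south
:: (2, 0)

Answer: (2, 0)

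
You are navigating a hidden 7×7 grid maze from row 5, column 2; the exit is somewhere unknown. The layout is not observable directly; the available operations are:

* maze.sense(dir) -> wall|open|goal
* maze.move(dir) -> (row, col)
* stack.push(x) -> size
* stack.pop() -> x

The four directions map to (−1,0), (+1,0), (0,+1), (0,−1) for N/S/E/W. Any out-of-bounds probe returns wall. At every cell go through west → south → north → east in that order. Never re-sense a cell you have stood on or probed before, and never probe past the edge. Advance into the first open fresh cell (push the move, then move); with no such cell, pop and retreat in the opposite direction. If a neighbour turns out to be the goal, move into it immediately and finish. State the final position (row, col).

$ maze.sense dir→west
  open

$ stack.push x→west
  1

$ maze.move dir→west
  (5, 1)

$ maze.sense dir→west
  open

$ stack.push x→west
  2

$ maze.move dir→west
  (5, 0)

$ maze.sense dir→south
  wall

$ maze.sense dir→north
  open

$ stack.push x→north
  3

$ maze.move dir→north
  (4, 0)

$ maze.sense dir→north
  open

$ stack.push x→north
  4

$ maze.move dir→north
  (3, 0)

$ maze.sense dir→north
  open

$ stack.push x→north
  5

$ maze.move dir→north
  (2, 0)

$ maze.sense dir→north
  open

$ stack.push x→north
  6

$ maze.move dir→north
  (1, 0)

$ maze.sense dir→north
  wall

$ maze.sense dir→east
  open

$ stack.push x→east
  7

$ maze.move dir→east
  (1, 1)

$ maze.sense dir→south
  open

$ stack.push x→south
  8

$ maze.move dir→south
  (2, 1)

$ maze.sense dir→south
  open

$ stack.push x→south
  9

$ maze.move dir→south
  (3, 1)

$ maze.sense dir→south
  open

$ stack.push x→south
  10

$ maze.move dir→south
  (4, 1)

$ maze.sense dir→east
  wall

$ stack.pop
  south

$ maze.move dir→north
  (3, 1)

$ maze.sense dir→east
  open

$ stack.push x→east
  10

$ maze.move dir→east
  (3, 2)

$ maze.sense dir→north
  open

$ stack.push x→north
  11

$ maze.move dir→north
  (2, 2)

$ maze.sense dir→north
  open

$ stack.push x→north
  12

$ maze.move dir→north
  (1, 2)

$ maze.sense dir→north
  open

$ stack.push x→north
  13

$ maze.move dir→north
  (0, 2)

$ maze.sense dir→west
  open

$ stack.push x→west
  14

$ maze.move dir→west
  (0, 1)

$ stack.pop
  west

$ maze.move dir→east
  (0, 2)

$ maze.sense dir→east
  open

$ stack.push x→east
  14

$ maze.move dir→east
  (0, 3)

$ maze.sense dir→south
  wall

$ maze.sense dir→east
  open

$ stack.push x→east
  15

$ maze.move dir→east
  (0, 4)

$ maze.sense dir→south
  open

$ stack.push x→south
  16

$ maze.move dir→south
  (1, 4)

$ maze.sense dir→south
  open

$ stack.push x→south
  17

$ maze.move dir→south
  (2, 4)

$ maze.sense dir→west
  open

$ stack.push x→west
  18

$ maze.move dir→west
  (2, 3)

$ maze.sense dir→south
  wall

$ stack.pop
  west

$ maze.move dir→east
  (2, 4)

$ maze.sense dir→south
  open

$ stack.push x→south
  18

$ maze.move dir→south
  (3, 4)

$ maze.sense dir→south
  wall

$ maze.sense dir→east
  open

$ stack.push x→east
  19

$ maze.move dir→east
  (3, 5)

$ maze.sense dir→south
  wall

$ maze.sense dir→north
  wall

$ maze.sense dir→east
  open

$ stack.push x→east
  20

$ maze.move dir→east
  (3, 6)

$ maze.sense dir→south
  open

$ stack.push x→south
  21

$ maze.move dir→south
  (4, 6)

$ maze.sense dir→south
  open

$ stack.push x→south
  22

$ maze.move dir→south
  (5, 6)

$ maze.sense dir→west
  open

$ stack.push x→west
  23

$ maze.move dir→west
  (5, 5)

$ maze.sense dir→west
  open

$ stack.push x→west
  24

$ maze.move dir→west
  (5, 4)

$ maze.sense dir→west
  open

$ stack.push x→west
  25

$ maze.move dir→west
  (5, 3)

$ maze.sense dir→south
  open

$ stack.push x→south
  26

$ maze.move dir→south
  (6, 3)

$ maze.sense dir→west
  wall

$ maze.sense dir→east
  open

$ stack.push x→east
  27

$ maze.move dir→east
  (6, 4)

$ maze.sense dir→east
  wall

$ stack.pop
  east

$ maze.move dir→west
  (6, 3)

$ stack.pop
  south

$ maze.move dir→north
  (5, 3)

$ maze.sense dir→north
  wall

$ stack.pop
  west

$ maze.move dir→east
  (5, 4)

$ stack.pop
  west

$ maze.move dir→east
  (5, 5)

$ stack.pop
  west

$ maze.move dir→east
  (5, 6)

$ maze.sense dir→south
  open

$ stack.push x→south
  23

$ maze.move dir→south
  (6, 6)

$ stack.pop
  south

$ maze.move dir→north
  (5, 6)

$ stack.pop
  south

$ maze.move dir→north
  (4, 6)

$ stack.pop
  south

$ maze.move dir→north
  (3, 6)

$ maze.sense dir→north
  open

$ stack.push x→north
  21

$ maze.move dir→north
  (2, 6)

$ maze.sense dir→north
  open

$ stack.push x→north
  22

$ maze.move dir→north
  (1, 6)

$ maze.sense dir→west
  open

$ stack.push x→west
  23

$ maze.move dir→west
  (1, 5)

$ maze.sense dir→north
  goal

$ maze.move dir→north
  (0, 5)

Answer: (0, 5)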